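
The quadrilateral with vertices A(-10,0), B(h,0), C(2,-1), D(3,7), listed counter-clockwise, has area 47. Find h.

-7

The doubled signed area Σ (x_i y_{i+1} − x_{i+1} y_i) is linear in h.
With h=0 it equals 87; the coefficient of h is -1 (from the two edges through B).
So -1·h + 87 = 2·47 = 94 ⇒ h = -7.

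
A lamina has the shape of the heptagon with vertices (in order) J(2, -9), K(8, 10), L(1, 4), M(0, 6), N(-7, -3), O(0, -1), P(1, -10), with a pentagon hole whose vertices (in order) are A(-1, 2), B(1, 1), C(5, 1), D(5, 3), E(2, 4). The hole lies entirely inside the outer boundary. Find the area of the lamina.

78

Outer boundary:
Apply the shoelace formula: 2A = Σ (x_i·y_{i+1} − x_{i+1}·y_i), indices taken mod 7.
J→K: (2)(10) − (8)(-9) = 92
K→L: (8)(4) − (1)(10) = 22
L→M: (1)(6) − (0)(4) = 6
M→N: (0)(-3) − (-7)(6) = 42
N→O: (-7)(-1) − (0)(-3) = 7
O→P: (0)(-10) − (1)(-1) = 1
P→J: (1)(-9) − (2)(-10) = 11
Σ = 181
Area = |Σ|/2 = 90.5.
Hole:
Apply the surveyor's formula: 2A = Σ (x_i·y_{i+1} − x_{i+1}·y_i), indices taken mod 5.
Σ = (-3) + (-4) + (10) + (14) + (8) = 25
Area = |Σ|/2 = 12.5.
Net area = 90.5 − 12.5 = 78.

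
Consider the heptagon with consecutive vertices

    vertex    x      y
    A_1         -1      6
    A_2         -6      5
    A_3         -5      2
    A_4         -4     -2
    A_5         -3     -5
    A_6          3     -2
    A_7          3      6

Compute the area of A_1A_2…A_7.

72.5

Apply the shoelace formula: 2A = Σ (x_i·y_{i+1} − x_{i+1}·y_i), indices taken mod 7.
A_1→A_2: (-1)(5) − (-6)(6) = 31
A_2→A_3: (-6)(2) − (-5)(5) = 13
A_3→A_4: (-5)(-2) − (-4)(2) = 18
A_4→A_5: (-4)(-5) − (-3)(-2) = 14
A_5→A_6: (-3)(-2) − (3)(-5) = 21
A_6→A_7: (3)(6) − (3)(-2) = 24
A_7→A_1: (3)(6) − (-1)(6) = 24
Σ = 145
Area = |Σ|/2 = 72.5.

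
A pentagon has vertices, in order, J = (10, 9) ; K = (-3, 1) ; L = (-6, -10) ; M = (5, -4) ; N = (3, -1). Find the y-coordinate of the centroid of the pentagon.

Apply the shoelace formula. First the cross-terms c_i = x_i·y_{i+1} − x_{i+1}·y_i:
  37, 36, 74, 7, 37  ⇒  2A = 191, A = 95.5.
Then Σ (y_i + y_{i+1})·c_i = -729, so ȳ = -729 / (6·95.5) = -243/191.

-243/191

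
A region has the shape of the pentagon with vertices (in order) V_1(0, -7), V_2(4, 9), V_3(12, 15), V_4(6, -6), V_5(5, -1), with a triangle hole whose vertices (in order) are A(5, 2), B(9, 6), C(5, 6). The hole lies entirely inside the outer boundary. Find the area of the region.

88.5

Outer boundary:
Apply the surveyor's formula: 2A = Σ (x_i·y_{i+1} − x_{i+1}·y_i), indices taken mod 5.
Cross-terms: 28, -48, -162, 24, -35  ⇒  Σ = -193
Area = |Σ|/2 = 96.5.
Hole:
Cross-terms: 12, 24, -20  ⇒  Σ = 16
Area = |Σ|/2 = 8.
Net area = 96.5 − 8 = 88.5.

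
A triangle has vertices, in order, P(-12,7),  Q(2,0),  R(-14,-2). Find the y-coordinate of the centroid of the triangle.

Apply the surveyor's formula. First the cross-terms c_i = x_i·y_{i+1} − x_{i+1}·y_i:
  -14, -4, -122  ⇒  2A = -140, A = -70.
Then Σ (y_i + y_{i+1})·c_i = -700, so ȳ = -700 / (6·(-70)) = 5/3.

5/3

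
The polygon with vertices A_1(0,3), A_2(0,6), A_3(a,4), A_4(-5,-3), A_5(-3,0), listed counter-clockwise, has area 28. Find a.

-6

The doubled signed area Σ (x_i y_{i+1} − x_{i+1} y_i) is linear in a.
With a=0 it equals 2; the coefficient of a is -9 (from the two edges through A_3).
So -9·a + 2 = 2·28 = 56 ⇒ a = -6.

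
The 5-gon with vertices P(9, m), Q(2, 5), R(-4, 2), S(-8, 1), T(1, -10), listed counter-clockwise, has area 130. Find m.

Write out the shoelace sum; only the two edges meeting at P involve m:
2·Area = [(1·m − 9·(-10)) + (9·5 − 2·m)] + 115
       = -1·m + 250 = 260
⇒ m = -10.

-10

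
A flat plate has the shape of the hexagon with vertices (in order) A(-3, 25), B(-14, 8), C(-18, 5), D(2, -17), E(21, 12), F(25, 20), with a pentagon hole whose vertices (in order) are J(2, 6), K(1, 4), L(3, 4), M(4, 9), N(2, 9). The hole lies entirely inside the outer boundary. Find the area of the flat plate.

932.5

Outer boundary:
Apply the surveyor's formula: 2A = Σ (x_i·y_{i+1} − x_{i+1}·y_i), indices taken mod 6.
Σ = (326) + (74) + (296) + (381) + (120) + (685) = 1882
Area = |Σ|/2 = 941.
Hole:
Σ = (2) + (-8) + (11) + (18) + (-6) = 17
Area = |Σ|/2 = 8.5.
Net area = 941 − 8.5 = 932.5.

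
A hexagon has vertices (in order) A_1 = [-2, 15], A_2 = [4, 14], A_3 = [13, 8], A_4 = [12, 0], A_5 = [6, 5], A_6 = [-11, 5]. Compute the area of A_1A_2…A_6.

172

A_1→A_2: (-2)(14) − (4)(15) = -88
A_2→A_3: (4)(8) − (13)(14) = -150
A_3→A_4: (13)(0) − (12)(8) = -96
A_4→A_5: (12)(5) − (6)(0) = 60
A_5→A_6: (6)(5) − (-11)(5) = 85
A_6→A_1: (-11)(15) − (-2)(5) = -155
Σ = -344
Area = |Σ|/2 = 172.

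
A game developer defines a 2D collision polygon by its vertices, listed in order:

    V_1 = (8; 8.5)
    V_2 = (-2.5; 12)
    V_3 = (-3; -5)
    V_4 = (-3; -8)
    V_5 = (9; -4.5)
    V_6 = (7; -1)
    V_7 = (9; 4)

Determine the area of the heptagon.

Σ = (117.25) + (48.5) + (9) + (85.5) + (22.5) + (37) + (44.5) = 364.25
Area = |Σ|/2 = 182.125.

182.125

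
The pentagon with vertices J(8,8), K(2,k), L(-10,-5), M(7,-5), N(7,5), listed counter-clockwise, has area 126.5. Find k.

The doubled signed area Σ (x_i y_{i+1} − x_{i+1} y_i) is linear in k.
With k=0 it equals 145; the coefficient of k is 18 (from the two edges through K).
So 18·k + 145 = 2·126.5 = 253 ⇒ k = 6.

6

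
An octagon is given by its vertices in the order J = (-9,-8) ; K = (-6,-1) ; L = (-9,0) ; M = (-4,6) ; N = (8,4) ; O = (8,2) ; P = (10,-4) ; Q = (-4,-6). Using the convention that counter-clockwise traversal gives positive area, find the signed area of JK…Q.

-166

Σ = (-39) + (-9) + (-54) + (-64) + (-16) + (-52) + (-76) + (-22) = -332
Signed area = Σ/2 = -166 (negative ⇒ clockwise traversal).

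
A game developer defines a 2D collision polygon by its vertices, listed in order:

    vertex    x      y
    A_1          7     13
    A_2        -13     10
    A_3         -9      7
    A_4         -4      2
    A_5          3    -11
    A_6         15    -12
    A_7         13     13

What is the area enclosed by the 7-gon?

Σ = (239) + (-1) + (10) + (38) + (129) + (351) + (78) = 844
Area = |Σ|/2 = 422.

422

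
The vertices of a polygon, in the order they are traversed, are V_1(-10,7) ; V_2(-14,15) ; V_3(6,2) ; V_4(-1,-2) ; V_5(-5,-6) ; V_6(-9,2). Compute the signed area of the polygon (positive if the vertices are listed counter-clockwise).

Apply Gauss's area formula: 2A = Σ (x_i·y_{i+1} − x_{i+1}·y_i), indices taken mod 6.
V_1→V_2: (-10)(15) − (-14)(7) = -52
V_2→V_3: (-14)(2) − (6)(15) = -118
V_3→V_4: (6)(-2) − (-1)(2) = -10
V_4→V_5: (-1)(-6) − (-5)(-2) = -4
V_5→V_6: (-5)(2) − (-9)(-6) = -64
V_6→V_1: (-9)(7) − (-10)(2) = -43
Σ = -291
Signed area = Σ/2 = -145.5 (negative ⇒ clockwise traversal).

-145.5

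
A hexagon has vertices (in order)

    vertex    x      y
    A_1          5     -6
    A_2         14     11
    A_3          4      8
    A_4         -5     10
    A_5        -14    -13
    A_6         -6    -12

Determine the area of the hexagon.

339

A_1→A_2: (5)(11) − (14)(-6) = 139
A_2→A_3: (14)(8) − (4)(11) = 68
A_3→A_4: (4)(10) − (-5)(8) = 80
A_4→A_5: (-5)(-13) − (-14)(10) = 205
A_5→A_6: (-14)(-12) − (-6)(-13) = 90
A_6→A_1: (-6)(-6) − (5)(-12) = 96
Σ = 678
Area = |Σ|/2 = 339.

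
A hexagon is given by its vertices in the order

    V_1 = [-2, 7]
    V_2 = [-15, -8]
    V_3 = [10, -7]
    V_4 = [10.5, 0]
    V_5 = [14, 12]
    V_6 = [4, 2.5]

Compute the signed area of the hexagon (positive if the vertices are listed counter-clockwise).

V_1→V_2: (-2)(-8) − (-15)(7) = 121
V_2→V_3: (-15)(-7) − (10)(-8) = 185
V_3→V_4: (10)(0) − (10.5)(-7) = 73.5
V_4→V_5: (10.5)(12) − (14)(0) = 126
V_5→V_6: (14)(2.5) − (4)(12) = -13
V_6→V_1: (4)(7) − (-2)(2.5) = 33
Σ = 525.5
Signed area = Σ/2 = 262.75 (positive ⇒ counter-clockwise traversal).

262.75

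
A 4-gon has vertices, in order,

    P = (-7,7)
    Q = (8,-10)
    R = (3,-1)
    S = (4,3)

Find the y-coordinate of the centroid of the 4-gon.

Apply the surveyor's formula. First the cross-terms c_i = x_i·y_{i+1} − x_{i+1}·y_i:
  14, 22, 13, 49  ⇒  2A = 98, A = 49.
Then Σ (y_i + y_{i+1})·c_i = 232, so ȳ = 232 / (6·49) = 116/147.

116/147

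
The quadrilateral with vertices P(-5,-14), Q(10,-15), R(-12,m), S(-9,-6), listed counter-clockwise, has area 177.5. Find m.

8

The doubled signed area Σ (x_i y_{i+1} − x_{i+1} y_i) is linear in m.
With m=0 it equals 203; the coefficient of m is 19 (from the two edges through R).
So 19·m + 203 = 2·177.5 = 355 ⇒ m = 8.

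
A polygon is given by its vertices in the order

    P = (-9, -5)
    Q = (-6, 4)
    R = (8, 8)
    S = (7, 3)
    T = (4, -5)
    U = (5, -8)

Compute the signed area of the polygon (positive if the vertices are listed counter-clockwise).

-164.5

Σ = (-66) + (-80) + (-32) + (-47) + (-7) + (-97) = -329
Signed area = Σ/2 = -164.5 (negative ⇒ clockwise traversal).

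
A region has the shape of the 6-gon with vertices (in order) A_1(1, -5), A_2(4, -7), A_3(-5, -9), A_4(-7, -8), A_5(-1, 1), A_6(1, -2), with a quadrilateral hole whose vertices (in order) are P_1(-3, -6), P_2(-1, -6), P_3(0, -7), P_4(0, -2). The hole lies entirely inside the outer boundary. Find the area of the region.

Outer boundary:
Apply the surveyor's formula: 2A = Σ (x_i·y_{i+1} − x_{i+1}·y_i), indices taken mod 6.
A_1→A_2: (1)(-7) − (4)(-5) = 13
A_2→A_3: (4)(-9) − (-5)(-7) = -71
A_3→A_4: (-5)(-8) − (-7)(-9) = -23
A_4→A_5: (-7)(1) − (-1)(-8) = -15
A_5→A_6: (-1)(-2) − (1)(1) = 1
A_6→A_1: (1)(-5) − (1)(-2) = -3
Σ = -98
Area = |Σ|/2 = 49.
Hole:
Σ = (12) + (7) + (0) + (-6) = 13
Area = |Σ|/2 = 6.5.
Net area = 49 − 6.5 = 42.5.

42.5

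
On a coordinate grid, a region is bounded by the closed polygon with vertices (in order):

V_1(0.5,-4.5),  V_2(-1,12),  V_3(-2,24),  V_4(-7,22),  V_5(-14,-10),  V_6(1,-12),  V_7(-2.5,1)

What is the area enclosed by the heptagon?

331.625

Σ = (1.5) + (0) + (124) + (378) + (178) + (-29) + (10.75) = 663.25
Area = |Σ|/2 = 331.625.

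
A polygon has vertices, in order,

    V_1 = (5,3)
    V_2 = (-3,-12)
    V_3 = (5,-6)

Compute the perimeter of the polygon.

36

|V_1V_2| = √((-8)² + (-15)²) = √289 = 17
|V_2V_3| = √((8)² + (6)²) = √100 = 10
|V_3V_1| = √((0)² + (9)²) = √81 = 9
Perimeter = 17 + 10 + 9 = 36.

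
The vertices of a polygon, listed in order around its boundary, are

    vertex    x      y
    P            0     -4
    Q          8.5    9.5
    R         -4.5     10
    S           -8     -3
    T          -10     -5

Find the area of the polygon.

P→Q: (0)(9.5) − (8.5)(-4) = 34
Q→R: (8.5)(10) − (-4.5)(9.5) = 127.75
R→S: (-4.5)(-3) − (-8)(10) = 93.5
S→T: (-8)(-5) − (-10)(-3) = 10
T→P: (-10)(-4) − (0)(-5) = 40
Σ = 305.25
Area = |Σ|/2 = 152.625.

152.625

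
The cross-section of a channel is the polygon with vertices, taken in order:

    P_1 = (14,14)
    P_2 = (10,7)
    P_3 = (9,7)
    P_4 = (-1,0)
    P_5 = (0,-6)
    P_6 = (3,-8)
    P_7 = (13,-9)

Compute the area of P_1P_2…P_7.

P_1→P_2: (14)(7) − (10)(14) = -42
P_2→P_3: (10)(7) − (9)(7) = 7
P_3→P_4: (9)(0) − (-1)(7) = 7
P_4→P_5: (-1)(-6) − (0)(0) = 6
P_5→P_6: (0)(-8) − (3)(-6) = 18
P_6→P_7: (3)(-9) − (13)(-8) = 77
P_7→P_1: (13)(14) − (14)(-9) = 308
Σ = 381
Area = |Σ|/2 = 190.5.

190.5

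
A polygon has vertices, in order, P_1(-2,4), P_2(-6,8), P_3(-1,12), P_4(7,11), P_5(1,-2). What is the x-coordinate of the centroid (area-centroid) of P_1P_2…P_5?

193/264

Apply the shoelace formula. First the cross-terms c_i = x_i·y_{i+1} − x_{i+1}·y_i:
  8, -64, -95, -25, 0  ⇒  2A = -176, A = -88.
Then Σ (x_i + x_{i+1})·c_i = -386, so x̄ = -386 / (6·(-88)) = 193/264.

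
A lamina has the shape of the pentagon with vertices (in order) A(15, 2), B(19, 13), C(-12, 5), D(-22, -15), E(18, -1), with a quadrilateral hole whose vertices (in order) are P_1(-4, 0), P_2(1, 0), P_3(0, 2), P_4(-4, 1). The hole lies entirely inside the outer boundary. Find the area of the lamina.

Outer boundary:
Cross-terms: 157, 251, 290, 292, 51  ⇒  Σ = 1041
Area = |Σ|/2 = 520.5.
Hole:
Apply the surveyor's formula: 2A = Σ (x_i·y_{i+1} − x_{i+1}·y_i), indices taken mod 4.
Σ = (0) + (2) + (8) + (4) = 14
Area = |Σ|/2 = 7.
Net area = 520.5 − 7 = 513.5.

513.5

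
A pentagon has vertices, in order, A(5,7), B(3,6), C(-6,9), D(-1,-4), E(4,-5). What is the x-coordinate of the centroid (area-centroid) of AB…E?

Apply the shoelace formula. First the cross-terms c_i = x_i·y_{i+1} − x_{i+1}·y_i:
  9, 63, 33, 21, 53  ⇒  2A = 179, A = 89.5.
Then Σ (x_i + x_{i+1})·c_i = 192, so x̄ = 192 / (6·89.5) = 64/179.

64/179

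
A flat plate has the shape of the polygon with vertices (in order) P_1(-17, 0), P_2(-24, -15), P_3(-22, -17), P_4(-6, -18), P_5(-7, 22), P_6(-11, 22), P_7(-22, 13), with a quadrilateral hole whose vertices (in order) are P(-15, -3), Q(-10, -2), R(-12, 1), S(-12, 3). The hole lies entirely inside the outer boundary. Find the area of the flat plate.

498

Outer boundary:
Apply the surveyor's formula: 2A = Σ (x_i·y_{i+1} − x_{i+1}·y_i), indices taken mod 7.
Cross-terms: 255, 78, 294, -258, 88, 341, 221  ⇒  Σ = 1019
Area = |Σ|/2 = 509.5.
Hole:
Σ = (0) + (-34) + (-24) + (81) = 23
Area = |Σ|/2 = 11.5.
Net area = 509.5 − 11.5 = 498.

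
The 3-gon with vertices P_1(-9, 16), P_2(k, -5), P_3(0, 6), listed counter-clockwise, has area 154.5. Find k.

-21

Write out the shoelace sum; only the two edges meeting at P_2 involve k:
2·Area = [((-9)·(-5) − k·16) + (k·6 − 0·(-5))] + 54
       = -10·k + 99 = 309
⇒ k = -21.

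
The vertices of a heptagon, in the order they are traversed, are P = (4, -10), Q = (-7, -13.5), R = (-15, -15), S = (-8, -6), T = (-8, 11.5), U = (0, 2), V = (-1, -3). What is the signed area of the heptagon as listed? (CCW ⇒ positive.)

Σ = (-124) + (-97.5) + (-30) + (-140) + (-16) + (2) + (22) = -383.5
Signed area = Σ/2 = -191.75 (negative ⇒ clockwise traversal).

-191.75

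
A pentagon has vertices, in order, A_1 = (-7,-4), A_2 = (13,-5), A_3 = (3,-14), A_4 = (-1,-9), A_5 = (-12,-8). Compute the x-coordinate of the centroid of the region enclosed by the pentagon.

260/229

Apply the shoelace formula. First the cross-terms c_i = x_i·y_{i+1} − x_{i+1}·y_i:
  87, -167, -41, -100, -8  ⇒  2A = -229, A = -114.5.
Then Σ (x_i + x_{i+1})·c_i = -780, so x̄ = -780 / (6·(-114.5)) = 260/229.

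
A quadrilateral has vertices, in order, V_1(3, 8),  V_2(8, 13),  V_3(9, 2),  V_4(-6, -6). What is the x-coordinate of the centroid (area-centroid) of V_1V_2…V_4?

338/99

Apply the surveyor's formula. First the cross-terms c_i = x_i·y_{i+1} − x_{i+1}·y_i:
  -25, -101, -42, -30  ⇒  2A = -198, A = -99.
Then Σ (x_i + x_{i+1})·c_i = -2028, so x̄ = -2028 / (6·(-99)) = 338/99.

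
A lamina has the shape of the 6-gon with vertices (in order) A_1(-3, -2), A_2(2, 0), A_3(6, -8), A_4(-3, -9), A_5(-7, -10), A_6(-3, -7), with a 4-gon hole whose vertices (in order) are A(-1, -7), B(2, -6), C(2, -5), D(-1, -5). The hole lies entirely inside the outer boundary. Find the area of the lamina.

Outer boundary:
Σ = (4) + (-16) + (-78) + (-33) + (19) + (-15) = -119
Area = |Σ|/2 = 59.5.
Hole:
Apply the shoelace formula: 2A = Σ (x_i·y_{i+1} − x_{i+1}·y_i), indices taken mod 4.
Σ = (20) + (2) + (-15) + (2) = 9
Area = |Σ|/2 = 4.5.
Net area = 59.5 − 4.5 = 55.

55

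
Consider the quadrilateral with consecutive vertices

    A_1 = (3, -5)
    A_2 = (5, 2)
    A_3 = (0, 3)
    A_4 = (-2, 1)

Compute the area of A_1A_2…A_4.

29.5

Σ = (31) + (15) + (6) + (7) = 59
Area = |Σ|/2 = 29.5.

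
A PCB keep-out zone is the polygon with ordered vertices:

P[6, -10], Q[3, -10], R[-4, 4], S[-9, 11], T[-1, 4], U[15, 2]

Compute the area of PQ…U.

Cross-terms: -30, -28, -8, -25, -62, -162  ⇒  Σ = -315
Area = |Σ|/2 = 157.5.

157.5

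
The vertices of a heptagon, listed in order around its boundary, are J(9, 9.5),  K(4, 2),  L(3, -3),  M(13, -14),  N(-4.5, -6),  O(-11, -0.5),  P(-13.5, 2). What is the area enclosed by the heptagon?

Σ = (-20) + (-18) + (-3) + (-141) + (-63.75) + (-28.75) + (-146.25) = -420.75
Area = |Σ|/2 = 210.375.

210.375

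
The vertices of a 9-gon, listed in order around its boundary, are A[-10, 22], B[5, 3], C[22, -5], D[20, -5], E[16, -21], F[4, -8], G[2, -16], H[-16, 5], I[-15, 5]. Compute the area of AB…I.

Apply the surveyor's formula: 2A = Σ (x_i·y_{i+1} − x_{i+1}·y_i), indices taken mod 9.
Σ = (-140) + (-91) + (-10) + (-340) + (-44) + (-48) + (-246) + (-5) + (-280) = -1204
Area = |Σ|/2 = 602.

602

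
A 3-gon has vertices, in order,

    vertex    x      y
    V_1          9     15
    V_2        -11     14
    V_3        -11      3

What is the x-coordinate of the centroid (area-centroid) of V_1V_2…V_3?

-13/3

Apply the surveyor's formula. First the cross-terms c_i = x_i·y_{i+1} − x_{i+1}·y_i:
  291, 121, -192  ⇒  2A = 220, A = 110.
Then Σ (x_i + x_{i+1})·c_i = -2860, so x̄ = -2860 / (6·110) = -13/3.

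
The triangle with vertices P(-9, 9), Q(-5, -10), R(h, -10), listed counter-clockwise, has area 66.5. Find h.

Write out the shoelace sum; only the two edges meeting at R involve h:
2·Area = [((-5)·(-10) − h·(-10)) + (h·9 − (-9)·(-10))] + 135
       = 19·h + 95 = 133
⇒ h = 2.

2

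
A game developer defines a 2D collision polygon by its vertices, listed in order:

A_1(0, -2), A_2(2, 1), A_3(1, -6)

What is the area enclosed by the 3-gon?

Apply the surveyor's formula: 2A = Σ (x_i·y_{i+1} − x_{i+1}·y_i), indices taken mod 3.
Σ = (4) + (-13) + (-2) = -11
Area = |Σ|/2 = 5.5.

5.5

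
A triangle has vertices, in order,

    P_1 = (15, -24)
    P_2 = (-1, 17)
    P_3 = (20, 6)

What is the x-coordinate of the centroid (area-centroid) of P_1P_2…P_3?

34/3

Apply the shoelace formula. First the cross-terms c_i = x_i·y_{i+1} − x_{i+1}·y_i:
  231, -346, -570  ⇒  2A = -685, A = -342.5.
Then Σ (x_i + x_{i+1})·c_i = -23290, so x̄ = -23290 / (6·(-342.5)) = 34/3.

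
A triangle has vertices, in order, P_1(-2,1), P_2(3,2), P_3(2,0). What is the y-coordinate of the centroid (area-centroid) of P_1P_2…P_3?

1

Apply the shoelace (surveyor's) formula. First the cross-terms c_i = x_i·y_{i+1} − x_{i+1}·y_i:
  -7, -4, 2  ⇒  2A = -9, A = -4.5.
Then Σ (y_i + y_{i+1})·c_i = -27, so ȳ = -27 / (6·(-4.5)) = 1.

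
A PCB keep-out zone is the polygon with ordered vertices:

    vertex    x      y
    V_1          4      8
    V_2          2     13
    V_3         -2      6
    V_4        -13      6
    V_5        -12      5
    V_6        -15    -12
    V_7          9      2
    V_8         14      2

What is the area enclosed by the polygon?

Apply Gauss's area formula: 2A = Σ (x_i·y_{i+1} − x_{i+1}·y_i), indices taken mod 8.
V_1→V_2: (4)(13) − (2)(8) = 36
V_2→V_3: (2)(6) − (-2)(13) = 38
V_3→V_4: (-2)(6) − (-13)(6) = 66
V_4→V_5: (-13)(5) − (-12)(6) = 7
V_5→V_6: (-12)(-12) − (-15)(5) = 219
V_6→V_7: (-15)(2) − (9)(-12) = 78
V_7→V_8: (9)(2) − (14)(2) = -10
V_8→V_1: (14)(8) − (4)(2) = 104
Σ = 538
Area = |Σ|/2 = 269.

269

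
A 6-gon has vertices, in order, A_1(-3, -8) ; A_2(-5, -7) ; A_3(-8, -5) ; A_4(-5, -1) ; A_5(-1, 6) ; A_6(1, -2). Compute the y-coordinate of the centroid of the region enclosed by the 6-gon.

-182/87

Apply the shoelace formula. First the cross-terms c_i = x_i·y_{i+1} − x_{i+1}·y_i:
  -19, -31, -17, -31, -4, -14  ⇒  2A = -116, A = -58.
Then Σ (y_i + y_{i+1})·c_i = 728, so ȳ = 728 / (6·(-58)) = -182/87.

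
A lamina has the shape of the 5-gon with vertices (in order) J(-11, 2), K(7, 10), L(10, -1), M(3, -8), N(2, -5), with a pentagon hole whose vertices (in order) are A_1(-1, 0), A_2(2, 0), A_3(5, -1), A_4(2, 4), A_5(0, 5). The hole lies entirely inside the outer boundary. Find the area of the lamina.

161.5

Outer boundary:
Apply the shoelace formula: 2A = Σ (x_i·y_{i+1} − x_{i+1}·y_i), indices taken mod 5.
Σ = (-124) + (-107) + (-77) + (1) + (-51) = -358
Area = |Σ|/2 = 179.
Hole:
Apply the shoelace (surveyor's) formula: 2A = Σ (x_i·y_{i+1} − x_{i+1}·y_i), indices taken mod 5.
Σ = (0) + (-2) + (22) + (10) + (5) = 35
Area = |Σ|/2 = 17.5.
Net area = 179 − 17.5 = 161.5.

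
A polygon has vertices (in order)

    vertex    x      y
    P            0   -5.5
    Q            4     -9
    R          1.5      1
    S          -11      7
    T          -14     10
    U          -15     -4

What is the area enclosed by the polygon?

168.75

Apply the shoelace formula: 2A = Σ (x_i·y_{i+1} − x_{i+1}·y_i), indices taken mod 6.
Cross-terms: 22, 17.5, 21.5, -12, 206, 82.5  ⇒  Σ = 337.5
Area = |Σ|/2 = 168.75.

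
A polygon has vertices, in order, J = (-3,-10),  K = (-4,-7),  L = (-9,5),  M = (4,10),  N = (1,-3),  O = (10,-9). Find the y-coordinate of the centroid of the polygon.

-141/170

Apply the shoelace formula. First the cross-terms c_i = x_i·y_{i+1} − x_{i+1}·y_i:
  -19, -83, -110, -22, 21, -127  ⇒  2A = -340, A = -170.
Then Σ (y_i + y_{i+1})·c_i = 846, so ȳ = 846 / (6·(-170)) = -141/170.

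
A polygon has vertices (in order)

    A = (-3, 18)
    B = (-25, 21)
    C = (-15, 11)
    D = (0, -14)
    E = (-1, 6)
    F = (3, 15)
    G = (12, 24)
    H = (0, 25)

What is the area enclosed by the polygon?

Cross-terms: 387, 40, 210, -14, -33, -108, 300, 75  ⇒  Σ = 857
Area = |Σ|/2 = 428.5.

428.5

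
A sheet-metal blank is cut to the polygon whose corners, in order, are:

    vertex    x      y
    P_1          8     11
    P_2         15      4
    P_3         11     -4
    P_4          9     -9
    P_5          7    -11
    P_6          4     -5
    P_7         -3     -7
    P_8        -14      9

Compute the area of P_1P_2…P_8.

360.5

P_1→P_2: (8)(4) − (15)(11) = -133
P_2→P_3: (15)(-4) − (11)(4) = -104
P_3→P_4: (11)(-9) − (9)(-4) = -63
P_4→P_5: (9)(-11) − (7)(-9) = -36
P_5→P_6: (7)(-5) − (4)(-11) = 9
P_6→P_7: (4)(-7) − (-3)(-5) = -43
P_7→P_8: (-3)(9) − (-14)(-7) = -125
P_8→P_1: (-14)(11) − (8)(9) = -226
Σ = -721
Area = |Σ|/2 = 360.5.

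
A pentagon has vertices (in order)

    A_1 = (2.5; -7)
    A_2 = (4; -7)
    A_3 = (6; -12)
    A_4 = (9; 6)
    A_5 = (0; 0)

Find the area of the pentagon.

A_1→A_2: (2.5)(-7) − (4)(-7) = 10.5
A_2→A_3: (4)(-12) − (6)(-7) = -6
A_3→A_4: (6)(6) − (9)(-12) = 144
A_4→A_5: (9)(0) − (0)(6) = 0
A_5→A_1: (0)(-7) − (2.5)(0) = 0
Σ = 148.5
Area = |Σ|/2 = 74.25.

74.25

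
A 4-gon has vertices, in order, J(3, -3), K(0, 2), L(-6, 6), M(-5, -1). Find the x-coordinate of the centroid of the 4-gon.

Apply the surveyor's formula. First the cross-terms c_i = x_i·y_{i+1} − x_{i+1}·y_i:
  6, 12, 36, 18  ⇒  2A = 72, A = 36.
Then Σ (x_i + x_{i+1})·c_i = -486, so x̄ = -486 / (6·36) = -2.25.

-2.25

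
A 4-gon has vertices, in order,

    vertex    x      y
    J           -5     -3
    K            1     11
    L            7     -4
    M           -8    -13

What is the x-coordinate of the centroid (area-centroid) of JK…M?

-8/33

Apply the shoelace (surveyor's) formula. First the cross-terms c_i = x_i·y_{i+1} − x_{i+1}·y_i:
  -52, -81, -123, -41  ⇒  2A = -297, A = -148.5.
Then Σ (x_i + x_{i+1})·c_i = 216, so x̄ = 216 / (6·(-148.5)) = -8/33.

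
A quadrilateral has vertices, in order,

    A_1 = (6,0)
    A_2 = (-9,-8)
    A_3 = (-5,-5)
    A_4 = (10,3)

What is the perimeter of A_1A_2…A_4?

44

|A_1A_2| = √((-15)² + (-8)²) = √289 = 17
|A_2A_3| = √((4)² + (3)²) = √25 = 5
|A_3A_4| = √((15)² + (8)²) = √289 = 17
|A_4A_1| = √((-4)² + (-3)²) = √25 = 5
Perimeter = 17 + 5 + 17 + 5 = 44.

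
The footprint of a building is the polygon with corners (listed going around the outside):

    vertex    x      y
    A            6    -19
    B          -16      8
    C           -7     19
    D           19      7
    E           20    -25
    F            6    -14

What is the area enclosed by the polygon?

Apply the shoelace (surveyor's) formula: 2A = Σ (x_i·y_{i+1} − x_{i+1}·y_i), indices taken mod 6.
Cross-terms: -256, -248, -410, -615, -130, -30  ⇒  Σ = -1689
Area = |Σ|/2 = 844.5.

844.5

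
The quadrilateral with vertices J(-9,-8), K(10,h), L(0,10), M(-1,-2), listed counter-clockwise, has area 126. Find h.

The doubled signed area Σ (x_i y_{i+1} − x_{i+1} y_i) is linear in h.
With h=0 it equals 180; the coefficient of h is -9 (from the two edges through K).
So -9·h + 180 = 2·126 = 252 ⇒ h = -8.

-8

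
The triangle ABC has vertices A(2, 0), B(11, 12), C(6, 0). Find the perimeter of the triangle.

32

|AB| = √((9)² + (12)²) = √225 = 15
|BC| = √((-5)² + (-12)²) = √169 = 13
|CA| = √((-4)² + (0)²) = √16 = 4
Perimeter = 15 + 13 + 4 = 32.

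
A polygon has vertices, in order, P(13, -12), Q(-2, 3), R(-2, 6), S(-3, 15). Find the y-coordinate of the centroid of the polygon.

Apply Gauss's area formula. First the cross-terms c_i = x_i·y_{i+1} − x_{i+1}·y_i:
  15, -6, -12, -159  ⇒  2A = -162, A = -81.
Then Σ (y_i + y_{i+1})·c_i = -918, so ȳ = -918 / (6·(-81)) = 17/9.

17/9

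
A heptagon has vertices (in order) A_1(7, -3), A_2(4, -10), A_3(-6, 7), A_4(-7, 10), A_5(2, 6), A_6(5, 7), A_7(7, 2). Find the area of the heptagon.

A_1→A_2: (7)(-10) − (4)(-3) = -58
A_2→A_3: (4)(7) − (-6)(-10) = -32
A_3→A_4: (-6)(10) − (-7)(7) = -11
A_4→A_5: (-7)(6) − (2)(10) = -62
A_5→A_6: (2)(7) − (5)(6) = -16
A_6→A_7: (5)(2) − (7)(7) = -39
A_7→A_1: (7)(-3) − (7)(2) = -35
Σ = -253
Area = |Σ|/2 = 126.5.

126.5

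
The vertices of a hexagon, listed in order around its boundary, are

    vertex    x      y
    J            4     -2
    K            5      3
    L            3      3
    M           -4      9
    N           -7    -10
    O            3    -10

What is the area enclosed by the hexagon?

Apply the shoelace (surveyor's) formula: 2A = Σ (x_i·y_{i+1} − x_{i+1}·y_i), indices taken mod 6.
Σ = (22) + (6) + (39) + (103) + (100) + (34) = 304
Area = |Σ|/2 = 152.

152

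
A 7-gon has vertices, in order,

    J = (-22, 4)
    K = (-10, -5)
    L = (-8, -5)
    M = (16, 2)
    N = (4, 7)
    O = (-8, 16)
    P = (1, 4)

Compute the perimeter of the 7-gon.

108

|JK| = √((12)² + (-9)²) = √225 = 15
|KL| = √((2)² + (0)²) = √4 = 2
|LM| = √((24)² + (7)²) = √625 = 25
|MN| = √((-12)² + (5)²) = √169 = 13
|NO| = √((-12)² + (9)²) = √225 = 15
|OP| = √((9)² + (-12)²) = √225 = 15
|PJ| = √((-23)² + (0)²) = √529 = 23
Perimeter = 15 + 2 + 25 + 13 + 15 + 15 + 23 = 108.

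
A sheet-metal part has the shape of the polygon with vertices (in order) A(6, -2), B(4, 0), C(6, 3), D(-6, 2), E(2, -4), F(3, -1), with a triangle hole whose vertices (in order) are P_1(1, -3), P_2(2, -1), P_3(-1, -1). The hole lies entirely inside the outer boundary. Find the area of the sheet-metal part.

37

Outer boundary:
Apply the shoelace (surveyor's) formula: 2A = Σ (x_i·y_{i+1} − x_{i+1}·y_i), indices taken mod 6.
A→B: (6)(0) − (4)(-2) = 8
B→C: (4)(3) − (6)(0) = 12
C→D: (6)(2) − (-6)(3) = 30
D→E: (-6)(-4) − (2)(2) = 20
E→F: (2)(-1) − (3)(-4) = 10
F→A: (3)(-2) − (6)(-1) = 0
Σ = 80
Area = |Σ|/2 = 40.
Hole:
Apply Gauss's area formula: 2A = Σ (x_i·y_{i+1} − x_{i+1}·y_i), indices taken mod 3.
P_1→P_2: (1)(-1) − (2)(-3) = 5
P_2→P_3: (2)(-1) − (-1)(-1) = -3
P_3→P_1: (-1)(-3) − (1)(-1) = 4
Σ = 6
Area = |Σ|/2 = 3.
Net area = 40 − 3 = 37.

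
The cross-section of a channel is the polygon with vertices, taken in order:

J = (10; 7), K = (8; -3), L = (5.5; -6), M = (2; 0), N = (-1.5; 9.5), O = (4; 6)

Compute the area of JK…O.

82.75

Apply the shoelace formula: 2A = Σ (x_i·y_{i+1} − x_{i+1}·y_i), indices taken mod 6.
J→K: (10)(-3) − (8)(7) = -86
K→L: (8)(-6) − (5.5)(-3) = -31.5
L→M: (5.5)(0) − (2)(-6) = 12
M→N: (2)(9.5) − (-1.5)(0) = 19
N→O: (-1.5)(6) − (4)(9.5) = -47
O→J: (4)(7) − (10)(6) = -32
Σ = -165.5
Area = |Σ|/2 = 82.75.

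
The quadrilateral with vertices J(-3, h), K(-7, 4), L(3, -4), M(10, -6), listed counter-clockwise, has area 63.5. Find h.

7

Write out the shoelace sum; only the two edges meeting at J involve h:
2·Area = [(10·h − (-3)·(-6)) + ((-3)·4 − (-7)·h)] + 38
       = 17·h + 8 = 127
⇒ h = 7.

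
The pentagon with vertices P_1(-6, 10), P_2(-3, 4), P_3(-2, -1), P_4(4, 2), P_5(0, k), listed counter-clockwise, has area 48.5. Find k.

8

Write out the shoelace sum; only the two edges meeting at P_5 involve k:
2·Area = [(4·k − 0·2) + (0·10 − (-6)·k)] + 17
       = 10·k + 17 = 97
⇒ k = 8.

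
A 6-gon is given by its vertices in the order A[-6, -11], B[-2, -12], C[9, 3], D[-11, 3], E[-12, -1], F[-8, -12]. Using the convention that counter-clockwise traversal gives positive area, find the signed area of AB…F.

Cross-terms: 50, 102, 60, 47, 136, 16  ⇒  Σ = 411
Signed area = Σ/2 = 205.5 (positive ⇒ counter-clockwise traversal).

205.5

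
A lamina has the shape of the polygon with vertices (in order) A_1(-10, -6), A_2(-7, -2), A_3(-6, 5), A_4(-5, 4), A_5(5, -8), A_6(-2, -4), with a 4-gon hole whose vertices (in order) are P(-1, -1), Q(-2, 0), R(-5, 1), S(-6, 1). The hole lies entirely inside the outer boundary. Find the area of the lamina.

54

Outer boundary:
Σ = (-22) + (-47) + (1) + (20) + (-36) + (-28) = -112
Area = |Σ|/2 = 56.
Hole:
Σ = (-2) + (-2) + (1) + (7) = 4
Area = |Σ|/2 = 2.
Net area = 56 − 2 = 54.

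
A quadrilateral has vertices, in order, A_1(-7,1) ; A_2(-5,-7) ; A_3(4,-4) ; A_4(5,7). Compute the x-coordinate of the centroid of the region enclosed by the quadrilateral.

-31/51

Apply the shoelace formula. First the cross-terms c_i = x_i·y_{i+1} − x_{i+1}·y_i:
  54, 48, 48, 54  ⇒  2A = 204, A = 102.
Then Σ (x_i + x_{i+1})·c_i = -372, so x̄ = -372 / (6·102) = -31/51.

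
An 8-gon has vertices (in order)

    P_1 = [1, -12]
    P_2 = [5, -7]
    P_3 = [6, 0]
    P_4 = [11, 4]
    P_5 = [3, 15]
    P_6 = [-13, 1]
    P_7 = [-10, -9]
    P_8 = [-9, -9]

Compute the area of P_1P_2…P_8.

Apply Gauss's area formula: 2A = Σ (x_i·y_{i+1} − x_{i+1}·y_i), indices taken mod 8.
Cross-terms: 53, 42, 24, 153, 198, 127, 9, 117  ⇒  Σ = 723
Area = |Σ|/2 = 361.5.

361.5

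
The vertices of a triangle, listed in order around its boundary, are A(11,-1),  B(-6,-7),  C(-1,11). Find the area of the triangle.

Apply the surveyor's formula: 2A = Σ (x_i·y_{i+1} − x_{i+1}·y_i), indices taken mod 3.
Σ = (-83) + (-73) + (-120) = -276
Area = |Σ|/2 = 138.

138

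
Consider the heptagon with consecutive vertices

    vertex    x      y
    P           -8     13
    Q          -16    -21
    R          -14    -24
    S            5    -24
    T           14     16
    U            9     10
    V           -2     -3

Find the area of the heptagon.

Apply the surveyor's formula: 2A = Σ (x_i·y_{i+1} − x_{i+1}·y_i), indices taken mod 7.
Cross-terms: 376, 90, 456, 416, -4, -7, -50  ⇒  Σ = 1277
Area = |Σ|/2 = 638.5.

638.5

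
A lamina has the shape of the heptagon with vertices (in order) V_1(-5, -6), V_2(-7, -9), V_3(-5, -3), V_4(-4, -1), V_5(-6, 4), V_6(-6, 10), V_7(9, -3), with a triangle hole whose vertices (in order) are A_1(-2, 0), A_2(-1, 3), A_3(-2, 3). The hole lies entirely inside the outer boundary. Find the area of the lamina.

112

Outer boundary:
Apply the surveyor's formula: 2A = Σ (x_i·y_{i+1} − x_{i+1}·y_i), indices taken mod 7.
Cross-terms: 3, -24, -7, -22, -36, -72, -69  ⇒  Σ = -227
Area = |Σ|/2 = 113.5.
Hole:
Apply the shoelace (surveyor's) formula: 2A = Σ (x_i·y_{i+1} − x_{i+1}·y_i), indices taken mod 3.
Cross-terms: -6, 3, 6  ⇒  Σ = 3
Area = |Σ|/2 = 1.5.
Net area = 113.5 − 1.5 = 112.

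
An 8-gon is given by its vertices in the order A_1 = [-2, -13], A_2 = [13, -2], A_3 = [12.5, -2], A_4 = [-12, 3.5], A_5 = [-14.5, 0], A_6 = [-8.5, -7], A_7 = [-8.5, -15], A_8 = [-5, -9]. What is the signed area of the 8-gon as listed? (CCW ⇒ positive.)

230.25

Apply the shoelace formula: 2A = Σ (x_i·y_{i+1} − x_{i+1}·y_i), indices taken mod 8.
Σ = (173) + (-1) + (19.75) + (50.75) + (101.5) + (68) + (1.5) + (47) = 460.5
Signed area = Σ/2 = 230.25 (positive ⇒ counter-clockwise traversal).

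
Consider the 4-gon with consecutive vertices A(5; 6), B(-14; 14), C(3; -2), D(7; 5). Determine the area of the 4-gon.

Σ = (154) + (-14) + (29) + (17) = 186
Area = |Σ|/2 = 93.

93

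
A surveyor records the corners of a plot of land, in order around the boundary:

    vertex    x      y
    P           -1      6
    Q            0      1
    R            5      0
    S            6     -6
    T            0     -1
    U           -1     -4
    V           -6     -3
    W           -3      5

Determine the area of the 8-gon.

58

Cross-terms: -1, -5, -30, -6, -1, -21, -39, -13  ⇒  Σ = -116
Area = |Σ|/2 = 58.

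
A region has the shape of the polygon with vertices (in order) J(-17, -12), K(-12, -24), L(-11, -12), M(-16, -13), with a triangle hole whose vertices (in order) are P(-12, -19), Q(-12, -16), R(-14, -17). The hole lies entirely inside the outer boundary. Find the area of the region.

30

Outer boundary:
Apply the surveyor's formula: 2A = Σ (x_i·y_{i+1} − x_{i+1}·y_i), indices taken mod 4.
J→K: (-17)(-24) − (-12)(-12) = 264
K→L: (-12)(-12) − (-11)(-24) = -120
L→M: (-11)(-13) − (-16)(-12) = -49
M→J: (-16)(-12) − (-17)(-13) = -29
Σ = 66
Area = |Σ|/2 = 33.
Hole:
Apply Gauss's area formula: 2A = Σ (x_i·y_{i+1} − x_{i+1}·y_i), indices taken mod 3.
P→Q: (-12)(-16) − (-12)(-19) = -36
Q→R: (-12)(-17) − (-14)(-16) = -20
R→P: (-14)(-19) − (-12)(-17) = 62
Σ = 6
Area = |Σ|/2 = 3.
Net area = 33 − 3 = 30.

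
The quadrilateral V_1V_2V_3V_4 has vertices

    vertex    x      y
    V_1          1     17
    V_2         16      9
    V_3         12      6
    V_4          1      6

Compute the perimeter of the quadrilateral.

44

|V_1V_2| = √((15)² + (-8)²) = √289 = 17
|V_2V_3| = √((-4)² + (-3)²) = √25 = 5
|V_3V_4| = √((-11)² + (0)²) = √121 = 11
|V_4V_1| = √((0)² + (11)²) = √121 = 11
Perimeter = 17 + 5 + 11 + 11 = 44.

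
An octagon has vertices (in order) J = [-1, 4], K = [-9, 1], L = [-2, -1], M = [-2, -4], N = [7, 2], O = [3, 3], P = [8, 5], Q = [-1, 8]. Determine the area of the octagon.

Apply the shoelace formula: 2A = Σ (x_i·y_{i+1} − x_{i+1}·y_i), indices taken mod 8.
Σ = (35) + (11) + (6) + (24) + (15) + (-9) + (69) + (4) = 155
Area = |Σ|/2 = 77.5.

77.5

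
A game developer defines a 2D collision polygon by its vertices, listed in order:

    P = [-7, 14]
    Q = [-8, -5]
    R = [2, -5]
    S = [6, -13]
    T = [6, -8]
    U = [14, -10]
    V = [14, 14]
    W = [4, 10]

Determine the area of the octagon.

Apply the surveyor's formula: 2A = Σ (x_i·y_{i+1} − x_{i+1}·y_i), indices taken mod 8.
Σ = (147) + (50) + (4) + (30) + (52) + (336) + (84) + (126) = 829
Area = |Σ|/2 = 414.5.

414.5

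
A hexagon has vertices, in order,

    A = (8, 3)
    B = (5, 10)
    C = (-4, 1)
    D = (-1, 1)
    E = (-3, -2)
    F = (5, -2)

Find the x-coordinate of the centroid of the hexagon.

Apply the shoelace (surveyor's) formula. First the cross-terms c_i = x_i·y_{i+1} − x_{i+1}·y_i:
  65, 45, -3, 5, 16, 31  ⇒  2A = 159, A = 79.5.
Then Σ (x_i + x_{i+1})·c_i = 1320, so x̄ = 1320 / (6·79.5) = 440/159.

440/159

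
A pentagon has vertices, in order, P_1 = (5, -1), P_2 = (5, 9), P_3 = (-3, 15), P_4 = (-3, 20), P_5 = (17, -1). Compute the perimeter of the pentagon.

66

|P_1P_2| = √((0)² + (10)²) = √100 = 10
|P_2P_3| = √((-8)² + (6)²) = √100 = 10
|P_3P_4| = √((0)² + (5)²) = √25 = 5
|P_4P_5| = √((20)² + (-21)²) = √841 = 29
|P_5P_1| = √((-12)² + (0)²) = √144 = 12
Perimeter = 10 + 10 + 5 + 29 + 12 = 66.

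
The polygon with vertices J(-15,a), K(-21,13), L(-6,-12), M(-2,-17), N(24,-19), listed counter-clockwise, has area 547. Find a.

16

The doubled signed area Σ (x_i y_{i+1} − x_{i+1} y_i) is linear in a.
With a=0 it equals 374; the coefficient of a is 45 (from the two edges through J).
So 45·a + 374 = 2·547 = 1094 ⇒ a = 16.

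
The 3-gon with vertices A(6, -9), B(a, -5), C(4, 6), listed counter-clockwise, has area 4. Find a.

The doubled signed area Σ (x_i y_{i+1} − x_{i+1} y_i) is linear in a.
With a=0 it equals -82; the coefficient of a is 15 (from the two edges through B).
So 15·a + -82 = 2·4 = 8 ⇒ a = 6.

6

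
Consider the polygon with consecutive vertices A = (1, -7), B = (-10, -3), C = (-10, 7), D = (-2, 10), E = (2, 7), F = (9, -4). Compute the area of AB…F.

Apply the shoelace formula: 2A = Σ (x_i·y_{i+1} − x_{i+1}·y_i), indices taken mod 6.
Σ = (-73) + (-100) + (-86) + (-34) + (-71) + (-59) = -423
Area = |Σ|/2 = 211.5.

211.5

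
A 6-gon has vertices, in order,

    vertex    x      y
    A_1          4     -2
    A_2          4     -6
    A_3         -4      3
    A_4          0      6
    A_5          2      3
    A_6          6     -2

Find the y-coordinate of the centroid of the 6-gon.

83/135

Apply the shoelace formula. First the cross-terms c_i = x_i·y_{i+1} − x_{i+1}·y_i:
  -16, -12, -24, -12, -22, -4  ⇒  2A = -90, A = -45.
Then Σ (y_i + y_{i+1})·c_i = -166, so ȳ = -166 / (6·(-45)) = 83/135.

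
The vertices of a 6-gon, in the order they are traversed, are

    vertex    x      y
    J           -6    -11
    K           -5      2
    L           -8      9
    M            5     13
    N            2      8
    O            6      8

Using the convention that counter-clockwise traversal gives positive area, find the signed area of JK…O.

Apply Gauss's area formula: 2A = Σ (x_i·y_{i+1} − x_{i+1}·y_i), indices taken mod 6.
J→K: (-6)(2) − (-5)(-11) = -67
K→L: (-5)(9) − (-8)(2) = -29
L→M: (-8)(13) − (5)(9) = -149
M→N: (5)(8) − (2)(13) = 14
N→O: (2)(8) − (6)(8) = -32
O→J: (6)(-11) − (-6)(8) = -18
Σ = -281
Signed area = Σ/2 = -140.5 (negative ⇒ clockwise traversal).

-140.5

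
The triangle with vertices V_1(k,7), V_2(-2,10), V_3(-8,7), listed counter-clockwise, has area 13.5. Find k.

1

The doubled signed area Σ (x_i y_{i+1} − x_{i+1} y_i) is linear in k.
With k=0 it equals 24; the coefficient of k is 3 (from the two edges through V_1).
So 3·k + 24 = 2·13.5 = 27 ⇒ k = 1.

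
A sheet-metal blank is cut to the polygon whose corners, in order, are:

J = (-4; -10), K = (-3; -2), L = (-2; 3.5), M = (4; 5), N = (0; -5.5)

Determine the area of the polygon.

52.25

Apply the surveyor's formula: 2A = Σ (x_i·y_{i+1} − x_{i+1}·y_i), indices taken mod 5.
J→K: (-4)(-2) − (-3)(-10) = -22
K→L: (-3)(3.5) − (-2)(-2) = -14.5
L→M: (-2)(5) − (4)(3.5) = -24
M→N: (4)(-5.5) − (0)(5) = -22
N→J: (0)(-10) − (-4)(-5.5) = -22
Σ = -104.5
Area = |Σ|/2 = 52.25.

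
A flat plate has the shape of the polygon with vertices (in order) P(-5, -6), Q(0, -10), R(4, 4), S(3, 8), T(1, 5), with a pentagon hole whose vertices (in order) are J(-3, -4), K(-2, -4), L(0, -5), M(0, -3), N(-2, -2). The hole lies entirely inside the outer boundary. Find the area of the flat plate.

63

Outer boundary:
Σ = (50) + (40) + (20) + (7) + (19) = 136
Area = |Σ|/2 = 68.
Hole:
Σ = (4) + (10) + (0) + (-6) + (2) = 10
Area = |Σ|/2 = 5.
Net area = 68 − 5 = 63.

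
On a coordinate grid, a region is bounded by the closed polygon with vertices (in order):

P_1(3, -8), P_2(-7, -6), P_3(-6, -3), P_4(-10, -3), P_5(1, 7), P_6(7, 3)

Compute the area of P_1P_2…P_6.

Apply the shoelace formula: 2A = Σ (x_i·y_{i+1} − x_{i+1}·y_i), indices taken mod 6.
Cross-terms: -74, -15, -12, -67, -46, -65  ⇒  Σ = -279
Area = |Σ|/2 = 139.5.

139.5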